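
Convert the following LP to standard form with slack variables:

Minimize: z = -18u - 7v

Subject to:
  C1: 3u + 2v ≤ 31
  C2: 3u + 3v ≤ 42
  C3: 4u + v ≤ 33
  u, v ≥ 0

min z = -18u - 7v

s.t.
  3u + 2v + s1 = 31
  3u + 3v + s2 = 42
  4u + v + s3 = 33
  u, v, s1, s2, s3 ≥ 0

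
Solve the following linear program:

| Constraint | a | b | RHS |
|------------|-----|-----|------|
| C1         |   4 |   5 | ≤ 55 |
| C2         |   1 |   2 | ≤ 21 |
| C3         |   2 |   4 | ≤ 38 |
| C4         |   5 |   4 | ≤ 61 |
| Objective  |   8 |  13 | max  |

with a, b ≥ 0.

Evaluate the objective at each vertex of the feasible region:
  z(0, 0) = 0
  z(12.2, 0) = 97.6
  z(9.444, 3.444) = 120.3
  z(5, 7) = 131  ←
  z(0, 9.5) = 123.5
The maximum is at a = 5, b = 7.

a = 5, b = 7, z = 131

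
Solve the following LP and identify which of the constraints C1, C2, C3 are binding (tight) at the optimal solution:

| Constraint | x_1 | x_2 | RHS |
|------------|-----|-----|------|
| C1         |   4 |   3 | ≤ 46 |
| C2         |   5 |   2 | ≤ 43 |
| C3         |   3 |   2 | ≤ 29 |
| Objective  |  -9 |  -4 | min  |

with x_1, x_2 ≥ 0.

At x_1 = 7, x_2 = 4, compute slack b - a·x for each constraint:
  C1: 46 − 40 = 6  (slack)
  C2: 43 − 43 = 0  (binding)
  C3: 29 − 29 = 0  (binding)

Optimal: x_1 = 7, x_2 = 4
Binding: C2, C3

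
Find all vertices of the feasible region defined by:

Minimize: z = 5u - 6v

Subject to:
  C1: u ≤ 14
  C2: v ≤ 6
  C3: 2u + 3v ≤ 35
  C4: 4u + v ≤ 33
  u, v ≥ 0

(0, 0), (8.25, 0), (6.75, 6), (0, 6)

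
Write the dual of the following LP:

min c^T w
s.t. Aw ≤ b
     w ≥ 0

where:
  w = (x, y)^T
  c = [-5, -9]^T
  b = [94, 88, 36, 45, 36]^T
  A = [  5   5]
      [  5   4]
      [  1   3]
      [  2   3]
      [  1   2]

Primal min cᵀx s.t. Ax ≤ b, x ≥ 0  →  Dual max −bᵀy s.t. Aᵀy ≥ −c, y ≥ 0.

Maximize: z = -94y1 - 88y2 - 36y3 - 45y4 - 36y5

Subject to:
  5y1 + 5y2 + y3 + 2y4 + y5 ≥ 5
  5y1 + 4y2 + 3y3 + 3y4 + 2y5 ≥ 9
  y1, y2, y3, y4, y5 ≥ 0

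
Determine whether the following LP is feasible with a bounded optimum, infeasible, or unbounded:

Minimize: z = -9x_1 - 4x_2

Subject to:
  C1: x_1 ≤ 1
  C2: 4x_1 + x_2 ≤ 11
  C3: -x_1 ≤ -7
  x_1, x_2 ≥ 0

Infeasible (no feasible solution exists)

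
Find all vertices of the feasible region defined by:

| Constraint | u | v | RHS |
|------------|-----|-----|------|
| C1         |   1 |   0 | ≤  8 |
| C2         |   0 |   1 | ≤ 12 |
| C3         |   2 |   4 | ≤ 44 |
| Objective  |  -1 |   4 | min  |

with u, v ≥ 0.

(0, 0), (8, 0), (8, 7), (0, 11)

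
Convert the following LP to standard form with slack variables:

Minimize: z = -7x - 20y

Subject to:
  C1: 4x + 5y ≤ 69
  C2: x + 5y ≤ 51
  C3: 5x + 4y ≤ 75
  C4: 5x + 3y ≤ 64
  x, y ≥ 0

min z = -7x - 20y

s.t.
  4x + 5y + s1 = 69
  x + 5y + s2 = 51
  5x + 4y + s3 = 75
  5x + 3y + s4 = 64
  x, y, s1, s2, s3, s4 ≥ 0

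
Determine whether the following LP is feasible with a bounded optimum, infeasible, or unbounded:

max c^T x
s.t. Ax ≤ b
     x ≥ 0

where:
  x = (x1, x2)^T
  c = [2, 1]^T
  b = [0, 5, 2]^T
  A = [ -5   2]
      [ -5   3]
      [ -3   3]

Unbounded (objective can increase without bound)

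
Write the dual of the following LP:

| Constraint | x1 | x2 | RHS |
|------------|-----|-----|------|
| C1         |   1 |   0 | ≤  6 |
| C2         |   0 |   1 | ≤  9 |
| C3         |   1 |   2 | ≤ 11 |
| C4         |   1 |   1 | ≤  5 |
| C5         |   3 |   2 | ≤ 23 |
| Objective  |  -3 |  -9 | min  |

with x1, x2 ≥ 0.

Primal min cᵀx s.t. Ax ≤ b, x ≥ 0  →  Dual max −bᵀy s.t. Aᵀy ≥ −c, y ≥ 0.

Maximize: z = -6y1 - 9y2 - 11y3 - 5y4 - 23y5

Subject to:
  y1 + y3 + y4 + 3y5 ≥ 3
  y2 + 2y3 + y4 + 2y5 ≥ 9
  y1, y2, y3, y4, y5 ≥ 0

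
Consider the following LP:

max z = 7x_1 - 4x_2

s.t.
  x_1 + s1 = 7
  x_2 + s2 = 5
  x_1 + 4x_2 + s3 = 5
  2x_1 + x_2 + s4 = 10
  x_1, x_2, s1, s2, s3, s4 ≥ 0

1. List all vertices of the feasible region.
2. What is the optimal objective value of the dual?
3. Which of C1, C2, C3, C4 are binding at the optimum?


1. (0, 0), (5, 0), (0, 1.25)
2. 35
3. C3, C4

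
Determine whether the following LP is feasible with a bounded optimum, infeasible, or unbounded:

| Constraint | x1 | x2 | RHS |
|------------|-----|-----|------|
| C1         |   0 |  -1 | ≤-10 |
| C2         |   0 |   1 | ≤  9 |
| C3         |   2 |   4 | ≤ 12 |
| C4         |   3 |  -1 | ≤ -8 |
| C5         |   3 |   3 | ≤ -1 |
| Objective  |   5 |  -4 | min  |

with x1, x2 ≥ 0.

Infeasible (no feasible solution exists)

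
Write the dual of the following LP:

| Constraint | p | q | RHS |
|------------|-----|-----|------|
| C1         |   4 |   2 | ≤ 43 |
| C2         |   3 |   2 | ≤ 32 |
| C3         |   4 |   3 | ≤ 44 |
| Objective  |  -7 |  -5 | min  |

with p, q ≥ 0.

Primal min cᵀx s.t. Ax ≤ b, x ≥ 0  →  Dual max −bᵀy s.t. Aᵀy ≥ −c, y ≥ 0.

Maximize: z = -43y1 - 32y2 - 44y3

Subject to:
  4y1 + 3y2 + 4y3 ≥ 7
  2y1 + 2y2 + 3y3 ≥ 5
  y1, y2, y3 ≥ 0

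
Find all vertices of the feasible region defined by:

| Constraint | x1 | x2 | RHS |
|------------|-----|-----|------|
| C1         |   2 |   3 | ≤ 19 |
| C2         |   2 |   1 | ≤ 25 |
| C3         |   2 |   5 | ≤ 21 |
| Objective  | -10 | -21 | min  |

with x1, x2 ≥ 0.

(0, 0), (9.5, 0), (8, 1), (0, 4.2)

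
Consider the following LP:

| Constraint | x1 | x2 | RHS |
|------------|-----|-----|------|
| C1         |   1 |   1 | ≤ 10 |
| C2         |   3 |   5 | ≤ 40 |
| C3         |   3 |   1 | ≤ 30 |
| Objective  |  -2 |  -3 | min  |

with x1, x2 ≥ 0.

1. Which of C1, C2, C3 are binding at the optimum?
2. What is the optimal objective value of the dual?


1. C1, C2
2. -25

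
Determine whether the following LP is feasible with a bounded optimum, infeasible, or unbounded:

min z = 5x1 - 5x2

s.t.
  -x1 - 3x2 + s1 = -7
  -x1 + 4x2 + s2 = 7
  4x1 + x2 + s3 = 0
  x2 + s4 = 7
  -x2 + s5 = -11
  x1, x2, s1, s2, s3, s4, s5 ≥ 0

Infeasible (no feasible solution exists)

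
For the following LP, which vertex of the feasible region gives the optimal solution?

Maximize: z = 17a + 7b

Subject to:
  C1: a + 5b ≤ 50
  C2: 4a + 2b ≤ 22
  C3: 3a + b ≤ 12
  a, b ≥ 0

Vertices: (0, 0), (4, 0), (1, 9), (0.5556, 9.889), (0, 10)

Evaluate the objective at each vertex of the feasible region:
  z(0, 0) = 0
  z(4, 0) = 68
  z(1, 9) = 80  ←
  z(0.5556, 9.889) = 78.67
  z(0, 10) = 70
The maximum is at a = 1, b = 9.

(1, 9)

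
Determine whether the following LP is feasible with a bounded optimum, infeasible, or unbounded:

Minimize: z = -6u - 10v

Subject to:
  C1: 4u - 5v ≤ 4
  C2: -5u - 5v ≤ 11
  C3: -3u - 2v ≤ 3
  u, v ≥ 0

Unbounded (objective can decrease without bound)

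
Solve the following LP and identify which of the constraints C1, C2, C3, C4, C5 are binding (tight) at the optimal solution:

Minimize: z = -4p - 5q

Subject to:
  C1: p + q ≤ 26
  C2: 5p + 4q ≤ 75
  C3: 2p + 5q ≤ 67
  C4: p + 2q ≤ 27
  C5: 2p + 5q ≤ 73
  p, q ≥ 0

At p = 7, q = 10, compute slack b - a·x for each constraint:
  C1: 26 − 17 = 9  (slack)
  C2: 75 − 75 = 0  (binding)
  C3: 67 − 64 = 3  (slack)
  C4: 27 − 27 = 0  (binding)
  C5: 73 − 64 = 9  (slack)

Optimal: p = 7, q = 10
Binding: C2, C4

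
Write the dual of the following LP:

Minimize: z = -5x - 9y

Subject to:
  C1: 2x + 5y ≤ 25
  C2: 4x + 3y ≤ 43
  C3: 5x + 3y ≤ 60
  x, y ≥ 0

Primal min cᵀx s.t. Ax ≤ b, x ≥ 0  →  Dual max −bᵀy s.t. Aᵀy ≥ −c, y ≥ 0.

Maximize: z = -25y1 - 43y2 - 60y3

Subject to:
  2y1 + 4y2 + 5y3 ≥ 5
  5y1 + 3y2 + 3y3 ≥ 9
  y1, y2, y3 ≥ 0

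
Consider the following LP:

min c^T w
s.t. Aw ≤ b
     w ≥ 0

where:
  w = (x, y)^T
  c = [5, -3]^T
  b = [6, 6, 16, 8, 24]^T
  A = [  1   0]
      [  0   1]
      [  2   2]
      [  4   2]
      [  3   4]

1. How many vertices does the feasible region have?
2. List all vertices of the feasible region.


1. 3
2. (0, 0), (2, 0), (0, 4)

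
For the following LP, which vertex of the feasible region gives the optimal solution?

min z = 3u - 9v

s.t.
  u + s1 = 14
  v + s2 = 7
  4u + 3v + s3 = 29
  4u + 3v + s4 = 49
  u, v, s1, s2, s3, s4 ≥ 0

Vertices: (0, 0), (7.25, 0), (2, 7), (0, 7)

Evaluate the objective at each vertex of the feasible region:
  z(0, 0) = 0
  z(7.25, 0) = 21.75
  z(2, 7) = -57
  z(0, 7) = -63  ←
The minimum is at u = 0, v = 7.

(0, 7)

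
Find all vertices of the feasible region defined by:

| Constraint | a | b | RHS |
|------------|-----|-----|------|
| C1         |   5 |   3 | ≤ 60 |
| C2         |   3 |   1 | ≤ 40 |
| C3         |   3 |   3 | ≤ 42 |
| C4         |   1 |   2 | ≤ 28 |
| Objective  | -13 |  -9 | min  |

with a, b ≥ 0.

(0, 0), (12, 0), (9, 5), (0, 14)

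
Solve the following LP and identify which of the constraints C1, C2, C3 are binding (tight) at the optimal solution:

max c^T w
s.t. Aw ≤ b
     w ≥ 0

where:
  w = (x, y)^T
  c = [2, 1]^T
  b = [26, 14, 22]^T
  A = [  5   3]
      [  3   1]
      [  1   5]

At x = 4, y = 2, compute slack b - a·x for each constraint:
  C1: 26 − 26 = 0  (binding)
  C2: 14 − 14 = 0  (binding)
  C3: 22 − 14 = 8  (slack)

Optimal: x = 4, y = 2
Binding: C1, C2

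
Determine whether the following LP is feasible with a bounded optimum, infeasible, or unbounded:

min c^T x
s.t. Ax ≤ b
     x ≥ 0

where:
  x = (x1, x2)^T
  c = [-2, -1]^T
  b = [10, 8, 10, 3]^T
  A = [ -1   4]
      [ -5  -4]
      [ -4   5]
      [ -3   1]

Unbounded (objective can decrease without bound)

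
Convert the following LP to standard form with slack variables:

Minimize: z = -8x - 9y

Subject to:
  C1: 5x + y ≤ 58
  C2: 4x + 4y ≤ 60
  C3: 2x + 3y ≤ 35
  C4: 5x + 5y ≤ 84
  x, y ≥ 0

min z = -8x - 9y

s.t.
  5x + y + s1 = 58
  4x + 4y + s2 = 60
  2x + 3y + s3 = 35
  5x + 5y + s4 = 84
  x, y, s1, s2, s3, s4 ≥ 0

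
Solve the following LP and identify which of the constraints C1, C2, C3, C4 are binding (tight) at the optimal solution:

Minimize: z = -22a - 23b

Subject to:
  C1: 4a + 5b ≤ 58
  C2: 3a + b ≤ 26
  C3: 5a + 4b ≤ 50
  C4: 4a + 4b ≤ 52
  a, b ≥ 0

At a = 2, b = 10, compute slack b - a·x for each constraint:
  C1: 58 − 58 = 0  (binding)
  C2: 26 − 16 = 10  (slack)
  C3: 50 − 50 = 0  (binding)
  C4: 52 − 48 = 4  (slack)

Optimal: a = 2, b = 10
Binding: C1, C3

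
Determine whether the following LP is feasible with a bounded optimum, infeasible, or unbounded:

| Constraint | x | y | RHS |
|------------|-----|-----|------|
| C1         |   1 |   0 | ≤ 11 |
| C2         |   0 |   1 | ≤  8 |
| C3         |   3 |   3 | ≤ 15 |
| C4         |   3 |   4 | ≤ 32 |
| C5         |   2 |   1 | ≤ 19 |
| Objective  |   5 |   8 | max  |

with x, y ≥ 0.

Feasible with a bounded optimal solution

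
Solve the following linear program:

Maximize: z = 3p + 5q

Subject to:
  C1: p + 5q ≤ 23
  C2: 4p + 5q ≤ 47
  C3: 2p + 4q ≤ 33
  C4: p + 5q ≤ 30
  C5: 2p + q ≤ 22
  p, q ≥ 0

Evaluate the objective at each vertex of the feasible region:
  z(0, 0) = 0
  z(11, 0) = 33
  z(10.5, 1) = 36.5
  z(8, 3) = 39  ←
  z(0, 4.6) = 23
The maximum is at p = 8, q = 3.

p = 8, q = 3, z = 39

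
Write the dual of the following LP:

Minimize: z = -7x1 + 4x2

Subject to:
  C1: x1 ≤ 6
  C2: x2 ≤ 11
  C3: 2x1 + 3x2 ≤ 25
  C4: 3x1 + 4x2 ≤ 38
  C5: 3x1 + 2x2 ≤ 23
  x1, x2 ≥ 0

Primal min cᵀx s.t. Ax ≤ b, x ≥ 0  →  Dual max −bᵀy s.t. Aᵀy ≥ −c, y ≥ 0.

Maximize: z = -6y1 - 11y2 - 25y3 - 38y4 - 23y5

Subject to:
  y1 + 2y3 + 3y4 + 3y5 ≥ 7
  y2 + 3y3 + 4y4 + 2y5 ≥ -4
  y1, y2, y3, y4, y5 ≥ 0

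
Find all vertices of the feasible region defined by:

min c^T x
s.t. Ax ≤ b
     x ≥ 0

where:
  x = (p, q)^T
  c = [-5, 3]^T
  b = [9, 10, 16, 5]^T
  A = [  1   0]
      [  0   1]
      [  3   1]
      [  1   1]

(0, 0), (5, 0), (0, 5)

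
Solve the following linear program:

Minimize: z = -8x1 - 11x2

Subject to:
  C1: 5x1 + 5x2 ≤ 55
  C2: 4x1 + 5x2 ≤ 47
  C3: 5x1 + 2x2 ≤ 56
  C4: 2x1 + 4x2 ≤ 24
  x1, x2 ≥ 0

Evaluate the objective at each vertex of the feasible region:
  z(0, 0) = 0
  z(11, 0) = -88
  z(10, 1) = -91  ←
  z(0, 6) = -66
The minimum is at x1 = 10, x2 = 1.

x1 = 10, x2 = 1, z = -91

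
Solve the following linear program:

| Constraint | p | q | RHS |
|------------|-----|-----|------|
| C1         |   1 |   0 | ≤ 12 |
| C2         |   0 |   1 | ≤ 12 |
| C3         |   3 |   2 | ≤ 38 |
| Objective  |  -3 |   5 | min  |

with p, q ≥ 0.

Evaluate the objective at each vertex of the feasible region:
  z(0, 0) = 0
  z(12, 0) = -36  ←
  z(12, 1) = -31
  z(4.667, 12) = 46
  z(0, 12) = 60
The minimum is at p = 12, q = 0.

p = 12, q = 0, z = -36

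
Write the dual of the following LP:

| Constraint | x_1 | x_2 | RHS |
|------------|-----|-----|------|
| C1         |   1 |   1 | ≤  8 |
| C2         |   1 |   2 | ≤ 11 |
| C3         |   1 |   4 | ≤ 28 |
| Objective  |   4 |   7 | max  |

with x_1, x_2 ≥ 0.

Primal max cᵀx s.t. Ax ≤ b, x ≥ 0  →  Dual min bᵀy s.t. Aᵀy ≥ c, y ≥ 0.

Minimize: z = 8y1 + 11y2 + 28y3

Subject to:
  y1 + y2 + y3 ≥ 4
  y1 + 2y2 + 4y3 ≥ 7
  y1, y2, y3 ≥ 0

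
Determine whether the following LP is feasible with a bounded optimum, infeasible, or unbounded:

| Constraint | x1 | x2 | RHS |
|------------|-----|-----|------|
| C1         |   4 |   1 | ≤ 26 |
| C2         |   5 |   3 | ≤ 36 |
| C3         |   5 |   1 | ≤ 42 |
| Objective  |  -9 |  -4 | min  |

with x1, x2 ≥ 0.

Feasible with a bounded optimal solution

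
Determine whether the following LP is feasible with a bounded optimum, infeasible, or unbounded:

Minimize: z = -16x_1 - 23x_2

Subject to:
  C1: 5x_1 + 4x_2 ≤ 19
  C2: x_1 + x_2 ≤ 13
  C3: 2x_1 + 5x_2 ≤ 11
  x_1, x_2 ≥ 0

Feasible with a bounded optimal solution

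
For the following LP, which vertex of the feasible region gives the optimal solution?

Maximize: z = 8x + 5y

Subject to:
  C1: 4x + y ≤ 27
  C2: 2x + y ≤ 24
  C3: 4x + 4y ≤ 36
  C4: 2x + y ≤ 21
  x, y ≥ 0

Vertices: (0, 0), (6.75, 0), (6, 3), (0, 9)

Evaluate the objective at each vertex of the feasible region:
  z(0, 0) = 0
  z(6.75, 0) = 54
  z(6, 3) = 63  ←
  z(0, 9) = 45
The maximum is at x = 6, y = 3.

(6, 3)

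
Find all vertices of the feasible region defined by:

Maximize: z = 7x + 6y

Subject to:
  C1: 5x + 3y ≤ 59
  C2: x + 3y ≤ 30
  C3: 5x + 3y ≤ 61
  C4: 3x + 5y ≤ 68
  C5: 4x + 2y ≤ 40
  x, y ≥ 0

(0, 0), (10, 0), (6, 8), (0, 10)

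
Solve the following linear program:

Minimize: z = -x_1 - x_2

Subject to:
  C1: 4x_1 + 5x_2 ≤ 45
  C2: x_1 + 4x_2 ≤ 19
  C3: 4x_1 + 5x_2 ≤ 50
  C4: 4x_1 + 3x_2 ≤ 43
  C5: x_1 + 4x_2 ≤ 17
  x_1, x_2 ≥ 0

Evaluate the objective at each vertex of the feasible region:
  z(0, 0) = 0
  z(10.75, 0) = -10.75
  z(10, 1) = -11  ←
  z(8.636, 2.091) = -10.73
  z(0, 4.25) = -4.25
The minimum is at x_1 = 10, x_2 = 1.

x_1 = 10, x_2 = 1, z = -11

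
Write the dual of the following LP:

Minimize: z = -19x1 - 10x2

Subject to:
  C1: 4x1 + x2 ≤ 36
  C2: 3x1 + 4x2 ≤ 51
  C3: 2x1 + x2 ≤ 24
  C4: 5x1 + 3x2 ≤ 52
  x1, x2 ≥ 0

Primal min cᵀx s.t. Ax ≤ b, x ≥ 0  →  Dual max −bᵀy s.t. Aᵀy ≥ −c, y ≥ 0.

Maximize: z = -36y1 - 51y2 - 24y3 - 52y4

Subject to:
  4y1 + 3y2 + 2y3 + 5y4 ≥ 19
  y1 + 4y2 + y3 + 3y4 ≥ 10
  y1, y2, y3, y4 ≥ 0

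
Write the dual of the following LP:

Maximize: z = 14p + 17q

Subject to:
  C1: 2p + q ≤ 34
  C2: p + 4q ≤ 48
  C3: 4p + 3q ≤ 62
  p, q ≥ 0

Primal max cᵀx s.t. Ax ≤ b, x ≥ 0  →  Dual min bᵀy s.t. Aᵀy ≥ c, y ≥ 0.

Minimize: z = 34y1 + 48y2 + 62y3

Subject to:
  2y1 + y2 + 4y3 ≥ 14
  y1 + 4y2 + 3y3 ≥ 17
  y1, y2, y3 ≥ 0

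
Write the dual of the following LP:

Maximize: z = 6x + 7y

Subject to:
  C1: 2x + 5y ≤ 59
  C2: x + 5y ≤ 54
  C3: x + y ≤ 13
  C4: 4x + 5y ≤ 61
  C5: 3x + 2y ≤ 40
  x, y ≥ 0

Primal max cᵀx s.t. Ax ≤ b, x ≥ 0  →  Dual min bᵀy s.t. Aᵀy ≥ c, y ≥ 0.

Minimize: z = 59y1 + 54y2 + 13y3 + 61y4 + 40y5

Subject to:
  2y1 + y2 + y3 + 4y4 + 3y5 ≥ 6
  5y1 + 5y2 + y3 + 5y4 + 2y5 ≥ 7
  y1, y2, y3, y4, y5 ≥ 0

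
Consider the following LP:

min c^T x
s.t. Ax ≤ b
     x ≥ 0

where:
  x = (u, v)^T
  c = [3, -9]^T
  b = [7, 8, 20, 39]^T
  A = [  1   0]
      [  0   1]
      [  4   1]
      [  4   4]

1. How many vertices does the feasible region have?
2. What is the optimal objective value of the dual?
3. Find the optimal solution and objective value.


1. 5
2. -72
3. u = 0, v = 8, z = -72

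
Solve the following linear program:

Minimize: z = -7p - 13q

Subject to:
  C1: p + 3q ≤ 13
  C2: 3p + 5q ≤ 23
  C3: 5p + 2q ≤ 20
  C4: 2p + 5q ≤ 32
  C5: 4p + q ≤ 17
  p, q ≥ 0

Evaluate the objective at each vertex of the feasible region:
  z(0, 0) = 0
  z(4, 0) = -28
  z(2.842, 2.895) = -57.53
  z(1, 4) = -59  ←
  z(0, 4.333) = -56.33
The minimum is at p = 1, q = 4.

p = 1, q = 4, z = -59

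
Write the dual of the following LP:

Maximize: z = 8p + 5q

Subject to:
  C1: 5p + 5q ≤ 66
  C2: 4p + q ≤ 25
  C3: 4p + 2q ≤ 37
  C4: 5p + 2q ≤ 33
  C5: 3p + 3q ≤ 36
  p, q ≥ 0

Primal max cᵀx s.t. Ax ≤ b, x ≥ 0  →  Dual min bᵀy s.t. Aᵀy ≥ c, y ≥ 0.

Minimize: z = 66y1 + 25y2 + 37y3 + 33y4 + 36y5

Subject to:
  5y1 + 4y2 + 4y3 + 5y4 + 3y5 ≥ 8
  5y1 + y2 + 2y3 + 2y4 + 3y5 ≥ 5
  y1, y2, y3, y4, y5 ≥ 0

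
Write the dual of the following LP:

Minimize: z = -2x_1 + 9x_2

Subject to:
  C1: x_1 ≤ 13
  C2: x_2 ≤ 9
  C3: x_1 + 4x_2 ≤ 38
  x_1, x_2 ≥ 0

Primal min cᵀx s.t. Ax ≤ b, x ≥ 0  →  Dual max −bᵀy s.t. Aᵀy ≥ −c, y ≥ 0.

Maximize: z = -13y1 - 9y2 - 38y3

Subject to:
  y1 + y3 ≥ 2
  y2 + 4y3 ≥ -9
  y1, y2, y3 ≥ 0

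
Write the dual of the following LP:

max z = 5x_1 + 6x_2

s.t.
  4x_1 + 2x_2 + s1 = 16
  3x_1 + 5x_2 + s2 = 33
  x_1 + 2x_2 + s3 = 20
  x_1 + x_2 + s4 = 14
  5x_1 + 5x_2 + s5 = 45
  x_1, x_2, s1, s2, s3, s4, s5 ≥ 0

Primal max cᵀx s.t. Ax ≤ b, x ≥ 0  →  Dual min bᵀy s.t. Aᵀy ≥ c, y ≥ 0.

Minimize: z = 16y1 + 33y2 + 20y3 + 14y4 + 45y5

Subject to:
  4y1 + 3y2 + y3 + y4 + 5y5 ≥ 5
  2y1 + 5y2 + 2y3 + y4 + 5y5 ≥ 6
  y1, y2, y3, y4, y5 ≥ 0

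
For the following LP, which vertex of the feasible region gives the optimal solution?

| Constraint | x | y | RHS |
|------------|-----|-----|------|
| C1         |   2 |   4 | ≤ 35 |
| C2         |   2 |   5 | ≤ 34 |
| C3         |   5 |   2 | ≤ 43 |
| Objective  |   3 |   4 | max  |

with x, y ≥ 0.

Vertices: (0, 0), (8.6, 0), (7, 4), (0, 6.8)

Evaluate the objective at each vertex of the feasible region:
  z(0, 0) = 0
  z(8.6, 0) = 25.8
  z(7, 4) = 37  ←
  z(0, 6.8) = 27.2
The maximum is at x = 7, y = 4.

(7, 4)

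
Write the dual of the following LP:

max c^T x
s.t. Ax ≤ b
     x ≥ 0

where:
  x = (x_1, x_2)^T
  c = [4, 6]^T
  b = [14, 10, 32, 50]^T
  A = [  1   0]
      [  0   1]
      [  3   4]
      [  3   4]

Primal max cᵀx s.t. Ax ≤ b, x ≥ 0  →  Dual min bᵀy s.t. Aᵀy ≥ c, y ≥ 0.

Minimize: z = 14y1 + 10y2 + 32y3 + 50y4

Subject to:
  y1 + 3y3 + 3y4 ≥ 4
  y2 + 4y3 + 4y4 ≥ 6
  y1, y2, y3, y4 ≥ 0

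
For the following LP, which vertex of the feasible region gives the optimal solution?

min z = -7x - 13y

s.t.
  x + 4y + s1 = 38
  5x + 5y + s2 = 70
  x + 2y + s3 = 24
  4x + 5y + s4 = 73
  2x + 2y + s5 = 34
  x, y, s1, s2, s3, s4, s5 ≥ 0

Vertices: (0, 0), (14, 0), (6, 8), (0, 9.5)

Evaluate the objective at each vertex of the feasible region:
  z(0, 0) = 0
  z(14, 0) = -98
  z(6, 8) = -146  ←
  z(0, 9.5) = -123.5
The minimum is at x = 6, y = 8.

(6, 8)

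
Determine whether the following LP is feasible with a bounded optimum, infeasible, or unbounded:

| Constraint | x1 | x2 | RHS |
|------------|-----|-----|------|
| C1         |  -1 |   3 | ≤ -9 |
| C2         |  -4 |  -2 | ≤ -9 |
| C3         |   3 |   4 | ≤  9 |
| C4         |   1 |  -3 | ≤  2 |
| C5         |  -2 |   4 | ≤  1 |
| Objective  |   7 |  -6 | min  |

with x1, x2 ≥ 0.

Infeasible (no feasible solution exists)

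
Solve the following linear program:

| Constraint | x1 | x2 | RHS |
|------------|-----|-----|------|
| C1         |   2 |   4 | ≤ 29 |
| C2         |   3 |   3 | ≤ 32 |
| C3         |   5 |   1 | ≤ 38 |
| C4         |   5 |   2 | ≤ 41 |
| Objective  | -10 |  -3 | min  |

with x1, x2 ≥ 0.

Evaluate the objective at each vertex of the feasible region:
  z(0, 0) = 0
  z(7.6, 0) = -76
  z(7, 3) = -79  ←
  z(6.625, 3.938) = -78.06
  z(0, 7.25) = -21.75
The minimum is at x1 = 7, x2 = 3.

x1 = 7, x2 = 3, z = -79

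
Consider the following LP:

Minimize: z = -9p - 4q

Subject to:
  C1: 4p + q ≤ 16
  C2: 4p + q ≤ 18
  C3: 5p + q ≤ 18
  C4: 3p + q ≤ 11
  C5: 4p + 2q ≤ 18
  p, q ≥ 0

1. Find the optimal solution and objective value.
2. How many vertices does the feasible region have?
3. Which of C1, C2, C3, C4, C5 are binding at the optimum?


1. p = 2, q = 5, z = -38
2. 5
3. C4, C5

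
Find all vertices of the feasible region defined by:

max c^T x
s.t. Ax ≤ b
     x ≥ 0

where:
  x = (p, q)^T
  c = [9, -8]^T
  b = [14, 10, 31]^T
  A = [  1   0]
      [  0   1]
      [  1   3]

(0, 0), (14, 0), (14, 5.667), (1, 10), (0, 10)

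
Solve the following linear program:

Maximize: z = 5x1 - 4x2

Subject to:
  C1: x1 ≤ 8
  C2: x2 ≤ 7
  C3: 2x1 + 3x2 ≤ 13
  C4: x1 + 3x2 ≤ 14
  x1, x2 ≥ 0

Evaluate the objective at each vertex of the feasible region:
  z(0, 0) = 0
  z(6.5, 0) = 32.5  ←
  z(0, 4.333) = -17.33
The maximum is at x1 = 6.5, x2 = 0.

x1 = 6.5, x2 = 0, z = 32.5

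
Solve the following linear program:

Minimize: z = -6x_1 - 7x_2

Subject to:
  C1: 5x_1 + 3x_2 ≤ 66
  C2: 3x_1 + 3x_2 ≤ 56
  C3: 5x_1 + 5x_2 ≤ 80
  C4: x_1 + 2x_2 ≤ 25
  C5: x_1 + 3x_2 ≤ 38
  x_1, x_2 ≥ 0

Evaluate the objective at each vertex of the feasible region:
  z(0, 0) = 0
  z(13.2, 0) = -79.2
  z(9, 7) = -103
  z(7, 9) = -105  ←
  z(0, 12.5) = -87.5
The minimum is at x_1 = 7, x_2 = 9.

x_1 = 7, x_2 = 9, z = -105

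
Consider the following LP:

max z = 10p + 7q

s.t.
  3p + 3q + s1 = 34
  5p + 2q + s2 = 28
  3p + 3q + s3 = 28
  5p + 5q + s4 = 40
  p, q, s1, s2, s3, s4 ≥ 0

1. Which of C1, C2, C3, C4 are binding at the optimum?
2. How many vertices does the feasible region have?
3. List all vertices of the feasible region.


1. C2, C4
2. 4
3. (0, 0), (5.6, 0), (4, 4), (0, 8)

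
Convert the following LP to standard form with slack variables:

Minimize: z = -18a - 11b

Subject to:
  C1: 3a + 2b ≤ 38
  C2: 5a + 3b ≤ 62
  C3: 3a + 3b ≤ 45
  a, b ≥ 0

min z = -18a - 11b

s.t.
  3a + 2b + s1 = 38
  5a + 3b + s2 = 62
  3a + 3b + s3 = 45
  a, b, s1, s2, s3 ≥ 0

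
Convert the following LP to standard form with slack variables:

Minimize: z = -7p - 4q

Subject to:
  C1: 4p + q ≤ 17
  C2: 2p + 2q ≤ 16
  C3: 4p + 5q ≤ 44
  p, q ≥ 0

min z = -7p - 4q

s.t.
  4p + q + s1 = 17
  2p + 2q + s2 = 16
  4p + 5q + s3 = 44
  p, q, s1, s2, s3 ≥ 0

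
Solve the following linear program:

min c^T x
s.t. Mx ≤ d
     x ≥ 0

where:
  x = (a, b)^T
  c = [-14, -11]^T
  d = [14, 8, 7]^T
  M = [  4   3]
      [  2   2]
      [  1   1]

Evaluate the objective at each vertex of the feasible region:
  z(0, 0) = 0
  z(3.5, 0) = -49
  z(2, 2) = -50  ←
  z(0, 4) = -44
The minimum is at a = 2, b = 2.

a = 2, b = 2, z = -50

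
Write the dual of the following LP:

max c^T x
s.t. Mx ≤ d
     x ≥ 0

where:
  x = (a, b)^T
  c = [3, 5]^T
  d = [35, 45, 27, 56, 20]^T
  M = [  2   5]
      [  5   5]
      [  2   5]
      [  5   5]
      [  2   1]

Primal max cᵀx s.t. Ax ≤ b, x ≥ 0  →  Dual min bᵀy s.t. Aᵀy ≥ c, y ≥ 0.

Minimize: z = 35y1 + 45y2 + 27y3 + 56y4 + 20y5

Subject to:
  2y1 + 5y2 + 2y3 + 5y4 + 2y5 ≥ 3
  5y1 + 5y2 + 5y3 + 5y4 + y5 ≥ 5
  y1, y2, y3, y4, y5 ≥ 0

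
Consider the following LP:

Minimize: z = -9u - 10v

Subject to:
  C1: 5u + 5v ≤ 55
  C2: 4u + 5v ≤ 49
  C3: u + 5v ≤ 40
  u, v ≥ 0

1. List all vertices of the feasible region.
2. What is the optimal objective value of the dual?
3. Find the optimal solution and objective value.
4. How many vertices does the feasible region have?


1. (0, 0), (11, 0), (6, 5), (3, 7.4), (0, 8)
2. -104
3. u = 6, v = 5, z = -104
4. 5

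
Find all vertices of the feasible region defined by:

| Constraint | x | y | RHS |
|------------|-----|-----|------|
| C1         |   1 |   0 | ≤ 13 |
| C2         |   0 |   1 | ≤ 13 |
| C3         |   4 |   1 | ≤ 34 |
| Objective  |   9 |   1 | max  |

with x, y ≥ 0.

(0, 0), (8.5, 0), (5.25, 13), (0, 13)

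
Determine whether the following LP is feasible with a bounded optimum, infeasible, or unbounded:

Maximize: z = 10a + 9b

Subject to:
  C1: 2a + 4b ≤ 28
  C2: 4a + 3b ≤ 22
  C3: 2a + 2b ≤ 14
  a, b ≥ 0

Feasible with a bounded optimal solution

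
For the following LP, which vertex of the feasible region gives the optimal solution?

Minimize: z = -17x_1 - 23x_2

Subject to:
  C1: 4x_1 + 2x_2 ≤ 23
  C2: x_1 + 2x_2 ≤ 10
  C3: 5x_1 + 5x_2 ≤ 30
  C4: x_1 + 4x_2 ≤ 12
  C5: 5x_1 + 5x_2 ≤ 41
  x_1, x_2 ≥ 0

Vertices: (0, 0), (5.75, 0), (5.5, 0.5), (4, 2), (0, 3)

Evaluate the objective at each vertex of the feasible region:
  z(0, 0) = 0
  z(5.75, 0) = -97.75
  z(5.5, 0.5) = -105
  z(4, 2) = -114  ←
  z(0, 3) = -69
The minimum is at x_1 = 4, x_2 = 2.

(4, 2)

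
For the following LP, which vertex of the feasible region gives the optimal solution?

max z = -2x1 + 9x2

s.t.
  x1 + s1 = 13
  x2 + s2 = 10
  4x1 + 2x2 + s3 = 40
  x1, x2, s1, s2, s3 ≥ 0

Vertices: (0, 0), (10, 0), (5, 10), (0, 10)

Evaluate the objective at each vertex of the feasible region:
  z(0, 0) = 0
  z(10, 0) = -20
  z(5, 10) = 80
  z(0, 10) = 90  ←
The maximum is at x1 = 0, x2 = 10.

(0, 10)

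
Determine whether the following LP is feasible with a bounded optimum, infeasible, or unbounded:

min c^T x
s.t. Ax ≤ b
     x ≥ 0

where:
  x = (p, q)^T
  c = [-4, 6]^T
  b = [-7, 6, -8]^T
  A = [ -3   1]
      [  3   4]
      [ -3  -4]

Infeasible (no feasible solution exists)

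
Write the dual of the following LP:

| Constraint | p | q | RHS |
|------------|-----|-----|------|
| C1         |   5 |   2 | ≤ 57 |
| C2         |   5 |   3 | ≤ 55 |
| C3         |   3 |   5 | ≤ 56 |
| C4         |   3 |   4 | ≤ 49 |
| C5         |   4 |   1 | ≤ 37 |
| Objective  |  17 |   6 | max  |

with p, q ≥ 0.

Primal max cᵀx s.t. Ax ≤ b, x ≥ 0  →  Dual min bᵀy s.t. Aᵀy ≥ c, y ≥ 0.

Minimize: z = 57y1 + 55y2 + 56y3 + 49y4 + 37y5

Subject to:
  5y1 + 5y2 + 3y3 + 3y4 + 4y5 ≥ 17
  2y1 + 3y2 + 5y3 + 4y4 + y5 ≥ 6
  y1, y2, y3, y4, y5 ≥ 0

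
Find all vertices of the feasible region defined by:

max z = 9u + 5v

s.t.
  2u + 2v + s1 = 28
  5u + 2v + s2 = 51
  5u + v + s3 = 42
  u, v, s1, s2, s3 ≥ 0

(0, 0), (8.4, 0), (7, 7), (0, 14)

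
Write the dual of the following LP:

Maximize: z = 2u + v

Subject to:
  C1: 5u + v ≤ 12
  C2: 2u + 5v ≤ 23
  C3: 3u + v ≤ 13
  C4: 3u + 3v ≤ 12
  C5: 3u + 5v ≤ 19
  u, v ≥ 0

Primal max cᵀx s.t. Ax ≤ b, x ≥ 0  →  Dual min bᵀy s.t. Aᵀy ≥ c, y ≥ 0.

Minimize: z = 12y1 + 23y2 + 13y3 + 12y4 + 19y5

Subject to:
  5y1 + 2y2 + 3y3 + 3y4 + 3y5 ≥ 2
  y1 + 5y2 + y3 + 3y4 + 5y5 ≥ 1
  y1, y2, y3, y4, y5 ≥ 0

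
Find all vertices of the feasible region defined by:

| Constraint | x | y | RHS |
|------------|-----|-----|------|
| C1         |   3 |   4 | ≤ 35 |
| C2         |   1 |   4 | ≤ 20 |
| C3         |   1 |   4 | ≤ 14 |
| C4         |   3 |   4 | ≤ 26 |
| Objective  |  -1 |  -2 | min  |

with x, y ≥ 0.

(0, 0), (8.667, 0), (6, 2), (0, 3.5)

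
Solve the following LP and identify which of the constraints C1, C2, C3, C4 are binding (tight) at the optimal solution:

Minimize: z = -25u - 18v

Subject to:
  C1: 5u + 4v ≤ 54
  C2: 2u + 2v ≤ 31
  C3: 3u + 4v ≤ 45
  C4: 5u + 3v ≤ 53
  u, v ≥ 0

At u = 10, v = 1, compute slack b - a·x for each constraint:
  C1: 54 − 54 = 0  (binding)
  C2: 31 − 22 = 9  (slack)
  C3: 45 − 34 = 11  (slack)
  C4: 53 − 53 = 0  (binding)

Optimal: u = 10, v = 1
Binding: C1, C4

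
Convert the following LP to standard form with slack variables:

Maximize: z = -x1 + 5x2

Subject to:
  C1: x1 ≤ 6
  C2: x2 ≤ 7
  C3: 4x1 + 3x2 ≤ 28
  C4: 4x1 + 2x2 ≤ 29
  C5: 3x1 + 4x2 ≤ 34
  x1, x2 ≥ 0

max z = -x1 + 5x2

s.t.
  x1 + s1 = 6
  x2 + s2 = 7
  4x1 + 3x2 + s3 = 28
  4x1 + 2x2 + s4 = 29
  3x1 + 4x2 + s5 = 34
  x1, x2, s1, s2, s3, s4, s5 ≥ 0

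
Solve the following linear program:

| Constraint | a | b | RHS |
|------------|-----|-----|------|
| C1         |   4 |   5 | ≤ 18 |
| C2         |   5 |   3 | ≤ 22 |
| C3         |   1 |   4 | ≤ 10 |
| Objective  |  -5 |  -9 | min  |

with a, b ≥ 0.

Evaluate the objective at each vertex of the feasible region:
  z(0, 0) = 0
  z(4.4, 0) = -22
  z(4.308, 0.1538) = -22.92
  z(2, 2) = -28  ←
  z(0, 2.5) = -22.5
The minimum is at a = 2, b = 2.

a = 2, b = 2, z = -28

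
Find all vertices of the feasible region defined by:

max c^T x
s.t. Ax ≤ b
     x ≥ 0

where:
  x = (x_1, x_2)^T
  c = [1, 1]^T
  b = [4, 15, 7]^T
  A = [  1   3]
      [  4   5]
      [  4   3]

(0, 0), (1.75, 0), (1, 1), (0, 1.333)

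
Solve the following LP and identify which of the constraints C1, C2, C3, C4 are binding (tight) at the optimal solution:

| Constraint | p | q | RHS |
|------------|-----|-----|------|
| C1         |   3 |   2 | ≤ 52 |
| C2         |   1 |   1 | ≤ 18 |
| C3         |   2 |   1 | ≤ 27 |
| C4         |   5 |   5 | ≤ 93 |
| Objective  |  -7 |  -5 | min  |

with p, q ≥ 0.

At p = 9, q = 9, compute slack b - a·x for each constraint:
  C1: 52 − 45 = 7  (slack)
  C2: 18 − 18 = 0  (binding)
  C3: 27 − 27 = 0  (binding)
  C4: 93 − 90 = 3  (slack)

Optimal: p = 9, q = 9
Binding: C2, C3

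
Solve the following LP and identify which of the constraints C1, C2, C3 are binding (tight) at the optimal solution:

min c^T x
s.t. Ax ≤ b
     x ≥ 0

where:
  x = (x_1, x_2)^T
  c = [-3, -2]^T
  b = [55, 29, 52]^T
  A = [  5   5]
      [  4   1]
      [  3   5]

At x_1 = 6, x_2 = 5, compute slack b - a·x for each constraint:
  C1: 55 − 55 = 0  (binding)
  C2: 29 − 29 = 0  (binding)
  C3: 52 − 43 = 9  (slack)

Optimal: x_1 = 6, x_2 = 5
Binding: C1, C2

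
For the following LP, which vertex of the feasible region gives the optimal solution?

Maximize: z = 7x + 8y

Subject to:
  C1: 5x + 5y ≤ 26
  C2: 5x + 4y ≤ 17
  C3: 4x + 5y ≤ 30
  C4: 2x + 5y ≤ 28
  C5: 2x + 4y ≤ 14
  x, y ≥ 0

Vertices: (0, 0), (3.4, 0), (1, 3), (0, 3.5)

Evaluate the objective at each vertex of the feasible region:
  z(0, 0) = 0
  z(3.4, 0) = 23.8
  z(1, 3) = 31  ←
  z(0, 3.5) = 28
The maximum is at x = 1, y = 3.

(1, 3)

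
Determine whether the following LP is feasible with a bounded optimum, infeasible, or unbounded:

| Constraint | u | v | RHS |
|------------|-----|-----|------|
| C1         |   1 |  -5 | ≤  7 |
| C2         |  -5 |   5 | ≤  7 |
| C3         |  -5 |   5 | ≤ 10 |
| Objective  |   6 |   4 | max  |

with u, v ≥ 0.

Unbounded (objective can increase without bound)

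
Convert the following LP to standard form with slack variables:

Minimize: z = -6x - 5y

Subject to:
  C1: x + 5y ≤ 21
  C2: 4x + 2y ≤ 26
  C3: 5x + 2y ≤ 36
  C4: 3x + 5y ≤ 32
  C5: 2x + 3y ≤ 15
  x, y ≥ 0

min z = -6x - 5y

s.t.
  x + 5y + s1 = 21
  4x + 2y + s2 = 26
  5x + 2y + s3 = 36
  3x + 5y + s4 = 32
  2x + 3y + s5 = 15
  x, y, s1, s2, s3, s4, s5 ≥ 0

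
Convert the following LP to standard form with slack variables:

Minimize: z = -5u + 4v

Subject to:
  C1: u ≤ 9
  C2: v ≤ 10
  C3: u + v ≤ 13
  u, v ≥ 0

min z = -5u + 4v

s.t.
  u + s1 = 9
  v + s2 = 10
  u + v + s3 = 13
  u, v, s1, s2, s3 ≥ 0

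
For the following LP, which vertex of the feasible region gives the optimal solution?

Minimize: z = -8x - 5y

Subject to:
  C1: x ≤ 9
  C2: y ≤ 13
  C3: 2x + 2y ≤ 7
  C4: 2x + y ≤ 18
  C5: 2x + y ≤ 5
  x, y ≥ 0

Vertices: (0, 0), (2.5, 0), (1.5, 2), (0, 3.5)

Evaluate the objective at each vertex of the feasible region:
  z(0, 0) = 0
  z(2.5, 0) = -20
  z(1.5, 2) = -22  ←
  z(0, 3.5) = -17.5
The minimum is at x = 1.5, y = 2.

(1.5, 2)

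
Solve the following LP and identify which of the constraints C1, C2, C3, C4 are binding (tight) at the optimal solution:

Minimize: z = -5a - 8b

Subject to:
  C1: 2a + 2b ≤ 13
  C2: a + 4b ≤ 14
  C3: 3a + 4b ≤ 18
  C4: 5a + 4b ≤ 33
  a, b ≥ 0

At a = 2, b = 3, compute slack b - a·x for each constraint:
  C1: 13 − 10 = 3  (slack)
  C2: 14 − 14 = 0  (binding)
  C3: 18 − 18 = 0  (binding)
  C4: 33 − 22 = 11  (slack)

Optimal: a = 2, b = 3
Binding: C2, C3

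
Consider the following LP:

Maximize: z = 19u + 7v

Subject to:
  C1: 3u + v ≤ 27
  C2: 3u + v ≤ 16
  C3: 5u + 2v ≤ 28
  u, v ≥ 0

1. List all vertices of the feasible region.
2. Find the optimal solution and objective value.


1. (0, 0), (5.333, 0), (4, 4), (0, 14)
2. u = 4, v = 4, z = 104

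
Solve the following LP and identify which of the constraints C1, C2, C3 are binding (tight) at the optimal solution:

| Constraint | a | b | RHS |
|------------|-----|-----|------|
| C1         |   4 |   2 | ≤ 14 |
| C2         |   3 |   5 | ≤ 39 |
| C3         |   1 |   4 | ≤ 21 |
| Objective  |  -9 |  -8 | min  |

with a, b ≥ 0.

At a = 1, b = 5, compute slack b - a·x for each constraint:
  C1: 14 − 14 = 0  (binding)
  C2: 39 − 28 = 11  (slack)
  C3: 21 − 21 = 0  (binding)

Optimal: a = 1, b = 5
Binding: C1, C3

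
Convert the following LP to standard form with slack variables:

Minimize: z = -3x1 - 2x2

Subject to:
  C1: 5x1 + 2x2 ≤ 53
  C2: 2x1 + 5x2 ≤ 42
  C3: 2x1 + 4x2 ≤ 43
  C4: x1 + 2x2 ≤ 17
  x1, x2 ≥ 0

min z = -3x1 - 2x2

s.t.
  5x1 + 2x2 + s1 = 53
  2x1 + 5x2 + s2 = 42
  2x1 + 4x2 + s3 = 43
  x1 + 2x2 + s4 = 17
  x1, x2, s1, s2, s3, s4 ≥ 0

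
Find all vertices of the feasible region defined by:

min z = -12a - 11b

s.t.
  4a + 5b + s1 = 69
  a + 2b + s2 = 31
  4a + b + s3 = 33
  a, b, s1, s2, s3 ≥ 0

(0, 0), (8.25, 0), (6, 9), (0, 13.8)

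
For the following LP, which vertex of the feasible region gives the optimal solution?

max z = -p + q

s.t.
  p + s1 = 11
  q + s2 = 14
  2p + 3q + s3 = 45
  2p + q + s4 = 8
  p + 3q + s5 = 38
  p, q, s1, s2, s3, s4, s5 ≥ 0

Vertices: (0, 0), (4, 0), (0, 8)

Evaluate the objective at each vertex of the feasible region:
  z(0, 0) = 0
  z(4, 0) = -4
  z(0, 8) = 8  ←
The maximum is at p = 0, q = 8.

(0, 8)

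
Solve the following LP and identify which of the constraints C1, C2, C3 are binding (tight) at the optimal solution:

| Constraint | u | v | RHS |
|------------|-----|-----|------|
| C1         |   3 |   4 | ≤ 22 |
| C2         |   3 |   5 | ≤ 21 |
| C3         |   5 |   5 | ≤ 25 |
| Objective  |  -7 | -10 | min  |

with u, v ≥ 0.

At u = 2, v = 3, compute slack b - a·x for each constraint:
  C1: 22 − 18 = 4  (slack)
  C2: 21 − 21 = 0  (binding)
  C3: 25 − 25 = 0  (binding)

Optimal: u = 2, v = 3
Binding: C2, C3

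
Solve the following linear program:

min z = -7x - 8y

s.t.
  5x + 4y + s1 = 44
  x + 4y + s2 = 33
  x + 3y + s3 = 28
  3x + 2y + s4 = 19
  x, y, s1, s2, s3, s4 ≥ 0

Evaluate the objective at each vertex of the feasible region:
  z(0, 0) = 0
  z(6.333, 0) = -44.33
  z(1, 8) = -71  ←
  z(0, 8.25) = -66
The minimum is at x = 1, y = 8.

x = 1, y = 8, z = -71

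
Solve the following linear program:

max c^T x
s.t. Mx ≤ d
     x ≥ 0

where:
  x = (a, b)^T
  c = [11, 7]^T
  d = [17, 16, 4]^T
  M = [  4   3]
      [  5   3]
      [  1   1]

Evaluate the objective at each vertex of the feasible region:
  z(0, 0) = 0
  z(3.2, 0) = 35.2
  z(2, 2) = 36  ←
  z(0, 4) = 28
The maximum is at a = 2, b = 2.

a = 2, b = 2, z = 36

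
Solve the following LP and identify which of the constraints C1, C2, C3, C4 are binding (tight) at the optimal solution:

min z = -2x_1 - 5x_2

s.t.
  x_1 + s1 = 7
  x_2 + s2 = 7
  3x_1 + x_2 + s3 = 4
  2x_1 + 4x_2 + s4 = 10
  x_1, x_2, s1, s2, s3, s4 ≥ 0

At x_1 = 0, x_2 = 2.5, compute slack b - a·x for each constraint:
  C1: 7 − 0 = 7  (slack)
  C2: 7 − 2.5 = 4.5  (slack)
  C3: 4 − 2.5 = 1.5  (slack)
  C4: 10 − 10 = 0  (binding)

Optimal: x_1 = 0, x_2 = 2.5
Binding: C4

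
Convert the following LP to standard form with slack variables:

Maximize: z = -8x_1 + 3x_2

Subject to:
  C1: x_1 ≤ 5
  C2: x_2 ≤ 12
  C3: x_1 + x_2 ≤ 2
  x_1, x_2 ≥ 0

max z = -8x_1 + 3x_2

s.t.
  x_1 + s1 = 5
  x_2 + s2 = 12
  x_1 + x_2 + s3 = 2
  x_1, x_2, s1, s2, s3 ≥ 0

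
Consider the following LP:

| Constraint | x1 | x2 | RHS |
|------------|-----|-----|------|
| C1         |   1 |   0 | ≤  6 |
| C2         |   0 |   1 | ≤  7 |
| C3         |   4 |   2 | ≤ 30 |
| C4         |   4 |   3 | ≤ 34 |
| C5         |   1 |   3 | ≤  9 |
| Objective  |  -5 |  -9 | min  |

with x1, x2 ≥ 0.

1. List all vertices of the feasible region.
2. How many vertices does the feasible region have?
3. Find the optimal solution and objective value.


1. (0, 0), (6, 0), (6, 1), (0, 3)
2. 4
3. x1 = 6, x2 = 1, z = -39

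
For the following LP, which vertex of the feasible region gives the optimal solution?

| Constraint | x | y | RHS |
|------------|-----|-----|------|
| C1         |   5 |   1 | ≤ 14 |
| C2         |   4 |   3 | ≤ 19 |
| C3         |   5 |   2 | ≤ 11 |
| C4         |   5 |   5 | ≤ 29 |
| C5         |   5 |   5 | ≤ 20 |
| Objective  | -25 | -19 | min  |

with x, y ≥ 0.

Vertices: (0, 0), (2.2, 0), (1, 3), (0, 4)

Evaluate the objective at each vertex of the feasible region:
  z(0, 0) = 0
  z(2.2, 0) = -55
  z(1, 3) = -82  ←
  z(0, 4) = -76
The minimum is at x = 1, y = 3.

(1, 3)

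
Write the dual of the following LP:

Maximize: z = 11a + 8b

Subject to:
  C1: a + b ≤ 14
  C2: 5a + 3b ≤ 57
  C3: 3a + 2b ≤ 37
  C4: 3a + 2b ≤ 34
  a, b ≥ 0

Primal max cᵀx s.t. Ax ≤ b, x ≥ 0  →  Dual min bᵀy s.t. Aᵀy ≥ c, y ≥ 0.

Minimize: z = 14y1 + 57y2 + 37y3 + 34y4

Subject to:
  y1 + 5y2 + 3y3 + 3y4 ≥ 11
  y1 + 3y2 + 2y3 + 2y4 ≥ 8
  y1, y2, y3, y4 ≥ 0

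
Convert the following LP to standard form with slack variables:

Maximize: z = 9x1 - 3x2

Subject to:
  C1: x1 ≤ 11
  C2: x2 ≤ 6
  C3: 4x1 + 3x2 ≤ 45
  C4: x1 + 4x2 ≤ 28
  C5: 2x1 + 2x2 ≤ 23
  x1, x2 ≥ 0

max z = 9x1 - 3x2

s.t.
  x1 + s1 = 11
  x2 + s2 = 6
  4x1 + 3x2 + s3 = 45
  x1 + 4x2 + s4 = 28
  2x1 + 2x2 + s5 = 23
  x1, x2, s1, s2, s3, s4, s5 ≥ 0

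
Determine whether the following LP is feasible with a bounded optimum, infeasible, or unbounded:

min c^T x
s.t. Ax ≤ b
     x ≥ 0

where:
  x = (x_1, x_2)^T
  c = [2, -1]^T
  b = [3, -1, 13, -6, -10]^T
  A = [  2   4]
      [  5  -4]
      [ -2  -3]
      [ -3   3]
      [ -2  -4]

Infeasible (no feasible solution exists)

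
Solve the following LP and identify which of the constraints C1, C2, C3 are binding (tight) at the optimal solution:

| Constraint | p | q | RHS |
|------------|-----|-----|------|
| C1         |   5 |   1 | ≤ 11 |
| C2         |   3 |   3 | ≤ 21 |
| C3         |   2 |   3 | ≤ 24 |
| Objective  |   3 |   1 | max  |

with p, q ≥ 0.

At p = 1, q = 6, compute slack b - a·x for each constraint:
  C1: 11 − 11 = 0  (binding)
  C2: 21 − 21 = 0  (binding)
  C3: 24 − 20 = 4  (slack)

Optimal: p = 1, q = 6
Binding: C1, C2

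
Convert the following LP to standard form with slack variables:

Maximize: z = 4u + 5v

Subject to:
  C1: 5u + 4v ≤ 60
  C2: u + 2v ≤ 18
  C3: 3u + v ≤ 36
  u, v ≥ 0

max z = 4u + 5v

s.t.
  5u + 4v + s1 = 60
  u + 2v + s2 = 18
  3u + v + s3 = 36
  u, v, s1, s2, s3 ≥ 0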